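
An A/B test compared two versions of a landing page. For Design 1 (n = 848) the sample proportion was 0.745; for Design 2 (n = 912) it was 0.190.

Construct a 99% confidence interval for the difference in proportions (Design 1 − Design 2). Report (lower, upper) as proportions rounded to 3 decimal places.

The two standard errors are √(0.7450×0.2550/848) = 0.01497 and √(0.1900×0.8100/912) = 0.01299.
Because the samples are independent, SE_diff = √(0.01497² + 0.01299²) = 0.01982.
Using z* = 2.576 for 99%, ME = 2.576 × 0.01982 = 0.05106.
p̂₁ − p̂₂ = 0.5550; interval 0.5550 ± 0.05106 gives (0.504, 0.606).

(0.504, 0.606)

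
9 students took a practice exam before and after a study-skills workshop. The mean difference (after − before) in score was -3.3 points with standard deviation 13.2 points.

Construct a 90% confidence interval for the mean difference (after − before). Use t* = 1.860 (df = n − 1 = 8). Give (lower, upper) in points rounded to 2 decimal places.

This is a matched-pairs design, so SE = s_d/√n = 13.2/√9 = 4.4000.
Margin = 1.860 × 4.4000 = 8.1840; the interval is -3.3 ± 8.1840 = (-11.48, 4.88).

(-11.48, 4.88)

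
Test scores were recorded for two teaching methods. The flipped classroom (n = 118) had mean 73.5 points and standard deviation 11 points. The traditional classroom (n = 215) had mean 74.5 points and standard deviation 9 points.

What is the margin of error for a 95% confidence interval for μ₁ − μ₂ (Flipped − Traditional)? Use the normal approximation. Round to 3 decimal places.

Standard errors of each mean: 11/√118 = 1.0126 and 9/√215 = 0.6138.
SE(x̄₁ − x̄₂) = √(1.0126² + 0.6138²) = 1.1841 for independent samples with unequal variances.
With z* = 1.960, the margin is 1.960 × 1.1841 = 2.3208.

2.321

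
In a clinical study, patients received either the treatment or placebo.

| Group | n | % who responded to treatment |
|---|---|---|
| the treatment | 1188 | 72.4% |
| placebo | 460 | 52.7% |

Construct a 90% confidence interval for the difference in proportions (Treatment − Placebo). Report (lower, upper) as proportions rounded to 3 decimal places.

The two standard errors are √(0.7240×0.2760/1188) = 0.01297 and √(0.5270×0.4730/460) = 0.02328.
Because the samples are independent, SE_diff = √(0.01297² + 0.02328²) = 0.02665.
Using z* = 1.645 for 90%, ME = 1.645 × 0.02665 = 0.04384.
p̂₁ − p̂₂ = 0.1970; interval 0.1970 ± 0.04384 gives (0.153, 0.241).

(0.153, 0.241)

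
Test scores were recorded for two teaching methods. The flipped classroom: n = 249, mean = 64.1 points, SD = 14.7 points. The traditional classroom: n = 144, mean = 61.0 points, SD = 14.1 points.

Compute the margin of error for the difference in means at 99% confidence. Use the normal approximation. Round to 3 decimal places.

3.863

Per-group SEs: s₁/√n₁ = 14.7/√249 = 0.9316, s₂/√n₂ = 14.1/√144 = 1.1750.
Unpooled SE of the difference: √(0.86787856 + 1.380625) = 1.4995.
Margin of error = z* · SE = 2.576 × 1.4995 = 3.8627.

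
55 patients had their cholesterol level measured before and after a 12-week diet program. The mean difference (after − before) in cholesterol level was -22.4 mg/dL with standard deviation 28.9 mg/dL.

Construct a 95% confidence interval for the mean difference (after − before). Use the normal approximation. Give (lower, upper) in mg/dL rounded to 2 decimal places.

(-30.04, -14.76)

This is a matched-pairs design, so SE = s_d/√n = 28.9/√55 = 3.8969.
Margin = 1.960 × 3.8969 = 7.6379; the interval is -22.4 ± 7.6379 = (-30.04, -14.76).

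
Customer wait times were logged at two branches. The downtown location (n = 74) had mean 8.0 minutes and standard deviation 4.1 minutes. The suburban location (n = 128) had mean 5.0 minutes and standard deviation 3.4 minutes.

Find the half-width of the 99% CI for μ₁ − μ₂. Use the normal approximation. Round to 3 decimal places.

Standard errors of each mean: 4.1/√74 = 0.4766 and 3.4/√128 = 0.3005.
SE(x̄₁ − x̄₂) = √(0.4766² + 0.3005²) = 0.5634 for independent samples with unequal variances.
With z* = 2.576, the margin is 2.576 × 0.5634 = 1.4513.

1.451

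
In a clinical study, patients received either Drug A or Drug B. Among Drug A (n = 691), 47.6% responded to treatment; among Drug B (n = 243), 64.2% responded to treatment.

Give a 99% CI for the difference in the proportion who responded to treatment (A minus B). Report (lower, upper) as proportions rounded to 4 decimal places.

SE₁ = √(p̂₁(1−p̂₁)/n₁) = √(0.4760·0.5240/691) = 0.01900; SE₂ = √(0.6420·0.3580/243) = 0.03075.
Independent samples: SE of the difference = √(SE₁² + SE₂²) = √(0.000361 + 0.0009455625) = 0.03615.
z* for 99% confidence is 2.576, so the margin of error is 2.576 × 0.03615 = 0.09312.
Point estimate p̂₁ − p̂₂ = 0.4760 − 0.6420 = -0.1660.
-0.1660 ± 0.09312 → (-0.2591, -0.0729).

(-0.2591, -0.0729)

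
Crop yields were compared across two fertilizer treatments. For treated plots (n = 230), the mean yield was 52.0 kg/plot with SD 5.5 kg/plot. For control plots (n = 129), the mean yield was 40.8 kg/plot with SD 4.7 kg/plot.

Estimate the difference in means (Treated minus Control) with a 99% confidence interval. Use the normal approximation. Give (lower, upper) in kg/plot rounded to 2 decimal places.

Per-group SEs: s₁/√n₁ = 5.5/√230 = 0.3627, s₂/√n₂ = 4.7/√129 = 0.4138.
Unpooled SE of the difference: √(0.13155129 + 0.17123044) = 0.5503.
Margin of error = z* · SE = 2.576 × 0.5503 = 1.4176.
x̄₁ − x̄₂ = 52.0 − 40.8 = 11.2000.
CI: 11.2000 ± 1.4176 = (9.78, 12.62).

(9.78, 12.62)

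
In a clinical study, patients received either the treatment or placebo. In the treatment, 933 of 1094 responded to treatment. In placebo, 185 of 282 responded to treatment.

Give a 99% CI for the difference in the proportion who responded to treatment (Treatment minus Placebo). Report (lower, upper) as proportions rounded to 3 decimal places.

First, p̂₁ = 933/1094 = 0.8528; p̂₂ = 185/282 = 0.6560.
The two standard errors are √(0.8528×0.1472/1094) = 0.01071 and √(0.6560×0.3440/282) = 0.02829.
Because the samples are independent, SE_diff = √(0.01071² + 0.02829²) = 0.03025.
Using z* = 2.576 for 99%, ME = 2.576 × 0.03025 = 0.07792.
p̂₁ − p̂₂ = 0.1968; interval 0.1968 ± 0.07792 gives (0.119, 0.275).

(0.119, 0.275)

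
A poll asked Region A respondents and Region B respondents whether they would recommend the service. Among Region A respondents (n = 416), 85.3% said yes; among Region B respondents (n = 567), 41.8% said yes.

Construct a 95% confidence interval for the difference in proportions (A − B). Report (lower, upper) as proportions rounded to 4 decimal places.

SE₁ = √(p̂₁(1−p̂₁)/n₁) = √(0.8530·0.1470/416) = 0.01736; SE₂ = √(0.4180·0.5820/567) = 0.02071.
Independent samples: SE of the difference = √(SE₁² + SE₂²) = √(0.0003013696 + 0.0004289041) = 0.02702.
z* for 95% confidence is 1.960, so the margin of error is 1.960 × 0.02702 = 0.05296.
Point estimate p̂₁ − p̂₂ = 0.8530 − 0.4180 = 0.4350.
0.4350 ± 0.05296 → (0.3820, 0.4880).

(0.3820, 0.4880)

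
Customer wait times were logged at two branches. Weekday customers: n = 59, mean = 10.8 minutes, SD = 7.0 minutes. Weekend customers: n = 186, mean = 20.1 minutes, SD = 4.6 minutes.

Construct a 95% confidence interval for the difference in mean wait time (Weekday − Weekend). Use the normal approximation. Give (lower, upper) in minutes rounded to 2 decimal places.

(-11.20, -7.40)

Standard errors of each mean: 7.0/√59 = 0.9113 and 4.6/√186 = 0.3373.
SE(x̄₁ − x̄₂) = √(0.9113² + 0.3373²) = 0.9717 for independent samples with unequal variances.
With z* = 1.960, the margin is 1.960 × 0.9717 = 1.9045.
x̄₁ − x̄₂ = 10.8 − 20.1 = -9.3000; the interval is -9.3000 ± 1.9045 = (-11.20, -7.40).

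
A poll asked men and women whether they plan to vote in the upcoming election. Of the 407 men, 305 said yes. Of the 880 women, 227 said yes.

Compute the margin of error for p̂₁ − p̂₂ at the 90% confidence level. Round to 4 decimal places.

p̂₁ = 305/407 = 0.7494 and p̂₂ = 227/880 = 0.2580.
SE₁ = √(p̂₁(1−p̂₁)/n₁) = √(0.7494·0.2506/407) = 0.02148; SE₂ = √(0.2580·0.7420/880) = 0.01475.
Independent samples: SE of the difference = √(SE₁² + SE₂²) = √(0.0004613904 + 0.0002175625) = 0.02606.
z* for 90% confidence is 1.645, so the margin of error is 1.645 × 0.02606 = 0.04287.

0.0429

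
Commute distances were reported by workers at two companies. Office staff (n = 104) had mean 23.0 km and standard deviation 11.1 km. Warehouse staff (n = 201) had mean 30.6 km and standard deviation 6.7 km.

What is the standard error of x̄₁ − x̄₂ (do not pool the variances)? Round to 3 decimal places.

Standard errors of each mean: 11.1/√104 = 1.0884 and 6.7/√201 = 0.4726.
SE(x̄₁ − x̄₂) = √(1.0884² + 0.4726²) = 1.1866 for independent samples with unequal variances.

1.187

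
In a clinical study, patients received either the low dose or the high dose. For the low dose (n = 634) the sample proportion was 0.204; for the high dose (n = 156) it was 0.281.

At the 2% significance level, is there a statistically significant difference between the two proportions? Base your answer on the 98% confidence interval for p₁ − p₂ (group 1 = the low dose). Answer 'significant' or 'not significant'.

not significant

SE₁ = √(p̂₁(1−p̂₁)/n₁) = √(0.2040·0.7960/634) = 0.01600; SE₂ = √(0.2810·0.7190/156) = 0.03599.
Independent samples: SE of the difference = √(SE₁² + SE₂²) = √(0.000256 + 0.0012952801) = 0.03939.
z* for 98% confidence is 2.326, so the margin of error is 2.326 × 0.03939 = 0.09162.
Point estimate p̂₁ − p̂₂ = 0.2040 − 0.2810 = -0.0770.
-0.0770 ± 0.09162 → (-0.16862, 0.01462).
The interval (-0.16862, 0.01462) contains 0, so the difference is not significant.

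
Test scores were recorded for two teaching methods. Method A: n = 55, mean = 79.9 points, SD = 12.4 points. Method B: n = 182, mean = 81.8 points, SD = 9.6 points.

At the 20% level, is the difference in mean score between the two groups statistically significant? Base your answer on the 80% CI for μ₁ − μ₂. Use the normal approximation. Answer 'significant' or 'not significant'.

SE₁ = s₁/√n₁ = 12.4/√55 = 1.6720; SE₂ = 9.6/√182 = 0.7116.
Independent samples, unequal variances: SE_diff = √(SE₁² + SE₂²) = √(2.795584 + 0.50637456) = 1.8171.
z* = 1.282, so margin of error = 1.282 × 1.8171 = 2.3295.
Difference in means = 79.9 − 81.8 = -1.9000.
-1.9000 ± 2.3295 → (-4.2295, 0.4295).
The interval (-4.2295, 0.4295) contains 0, so the difference is not significant.

not significant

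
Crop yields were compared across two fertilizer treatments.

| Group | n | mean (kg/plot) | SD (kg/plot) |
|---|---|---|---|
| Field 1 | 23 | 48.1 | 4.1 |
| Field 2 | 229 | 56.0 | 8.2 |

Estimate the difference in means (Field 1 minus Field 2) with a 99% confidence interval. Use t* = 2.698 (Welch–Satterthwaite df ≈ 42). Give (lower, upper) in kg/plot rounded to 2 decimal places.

(-10.63, -5.17)

SE₁ = s₁/√n₁ = 4.1/√23 = 0.8549; SE₂ = 8.2/√229 = 0.5419.
Independent samples, unequal variances: SE_diff = √(SE₁² + SE₂²) = √(0.73085401 + 0.29365561) = 1.0122.
t* = 2.698, so margin of error = 2.698 × 1.0122 = 2.7309.
Difference in means = 48.1 − 56.0 = -7.9000.
-7.9000 ± 2.7309 → (-10.63, -5.17).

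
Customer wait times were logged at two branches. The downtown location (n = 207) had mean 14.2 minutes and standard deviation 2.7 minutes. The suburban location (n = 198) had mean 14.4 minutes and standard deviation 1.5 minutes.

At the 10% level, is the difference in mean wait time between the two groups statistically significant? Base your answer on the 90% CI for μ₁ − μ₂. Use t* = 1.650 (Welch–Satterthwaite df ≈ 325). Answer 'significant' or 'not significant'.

not significant

SE₁ = s₁/√n₁ = 2.7/√207 = 0.1877; SE₂ = 1.5/√198 = 0.1066.
Independent samples, unequal variances: SE_diff = √(SE₁² + SE₂²) = √(0.03523129 + 0.01136356) = 0.2159.
t* = 1.650, so margin of error = 1.650 × 0.2159 = 0.3562.
Difference in means = 14.2 − 14.4 = -0.2000.
-0.2000 ± 0.3562 → (-0.5562, 0.1562).
The interval (-0.5562, 0.1562) contains 0, so the difference is not significant.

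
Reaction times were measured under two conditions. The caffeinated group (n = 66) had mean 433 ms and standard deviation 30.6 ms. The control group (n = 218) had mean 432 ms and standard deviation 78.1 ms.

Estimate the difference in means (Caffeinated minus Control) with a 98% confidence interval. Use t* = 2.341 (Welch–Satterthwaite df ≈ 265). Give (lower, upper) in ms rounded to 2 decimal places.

SE₁ = s₁/√n₁ = 30.6/√66 = 3.7666; SE₂ = 78.1/√218 = 5.2896.
Independent samples, unequal variances: SE_diff = √(SE₁² + SE₂²) = √(14.18727556 + 27.97986816) = 6.4936.
t* = 2.341, so margin of error = 2.341 × 6.4936 = 15.2015.
Difference in means = 433 − 432 = 1.0000.
1.0000 ± 15.2015 → (-14.20, 16.20).

(-14.20, 16.20)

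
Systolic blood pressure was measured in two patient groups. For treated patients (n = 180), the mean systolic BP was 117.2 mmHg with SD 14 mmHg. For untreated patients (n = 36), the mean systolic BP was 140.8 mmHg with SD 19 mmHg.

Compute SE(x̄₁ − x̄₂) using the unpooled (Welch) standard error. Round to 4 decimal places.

3.3342

Per-group SEs: s₁/√n₁ = 14/√180 = 1.0435, s₂/√n₂ = 19/√36 = 3.1667.
Unpooled SE of the difference: √(1.08889225 + 10.02798889) = 3.3342.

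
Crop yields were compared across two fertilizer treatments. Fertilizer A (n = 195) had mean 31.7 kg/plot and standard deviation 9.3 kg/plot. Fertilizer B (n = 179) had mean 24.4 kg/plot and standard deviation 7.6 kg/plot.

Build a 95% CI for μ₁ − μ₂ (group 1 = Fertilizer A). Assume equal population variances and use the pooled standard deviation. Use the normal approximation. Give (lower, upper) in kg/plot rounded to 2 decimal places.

s_p = √[((n₁−1)s₁² + (n₂−1)s₂²)/(n₁+n₂−2)] = √[(194·9.3² + 178·7.6²)/372] = 8.5289.
SE = 8.5289·√(1/195 + 1/179) = 0.8828.
With z* = 1.960, margin = 1.960 × 0.8828 = 1.7303.
x̄₁ − x̄₂ = 31.7 − 24.4 = 7.3000; interval 7.3000 ± 1.7303 = (5.57, 9.03).

(5.57, 9.03)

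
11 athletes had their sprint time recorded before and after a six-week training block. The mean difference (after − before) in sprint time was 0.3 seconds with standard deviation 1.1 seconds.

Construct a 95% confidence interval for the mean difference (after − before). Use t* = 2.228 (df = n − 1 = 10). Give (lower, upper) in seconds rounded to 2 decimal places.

Paired design: SE = s_d/√n = 1.1/√11 = 0.3317.
t* = 2.228; margin of error = 2.228 × 0.3317 = 0.7390.
0.3 ± 0.7390 → (-0.44, 1.04).

(-0.44, 1.04)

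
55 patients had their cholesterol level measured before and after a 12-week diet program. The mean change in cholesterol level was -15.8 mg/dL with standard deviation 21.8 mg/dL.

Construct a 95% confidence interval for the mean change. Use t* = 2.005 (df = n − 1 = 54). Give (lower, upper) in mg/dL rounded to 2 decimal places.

(-21.69, -9.91)

Paired design: SE = s_d/√n = 21.8/√55 = 2.9395.
t* = 2.005; margin of error = 2.005 × 2.9395 = 5.8937.
-15.8 ± 5.8937 → (-21.69, -9.91).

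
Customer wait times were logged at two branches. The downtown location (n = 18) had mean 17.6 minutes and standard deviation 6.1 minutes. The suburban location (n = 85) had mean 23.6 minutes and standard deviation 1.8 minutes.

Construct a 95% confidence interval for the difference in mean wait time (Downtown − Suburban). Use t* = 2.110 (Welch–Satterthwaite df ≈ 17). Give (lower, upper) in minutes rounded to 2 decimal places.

SE₁ = s₁/√n₁ = 6.1/√18 = 1.4378; SE₂ = 1.8/√85 = 0.1952.
Independent samples, unequal variances: SE_diff = √(SE₁² + SE₂²) = √(2.06726884 + 0.03810304) = 1.4510.
t* = 2.110, so margin of error = 2.110 × 1.4510 = 3.0616.
Difference in means = 17.6 − 23.6 = -6.0000.
-6.0000 ± 3.0616 → (-9.06, -2.94).

(-9.06, -2.94)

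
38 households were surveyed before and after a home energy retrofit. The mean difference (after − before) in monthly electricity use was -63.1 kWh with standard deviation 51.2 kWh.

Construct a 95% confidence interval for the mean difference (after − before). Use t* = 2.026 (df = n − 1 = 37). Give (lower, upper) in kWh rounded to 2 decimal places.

This is a matched-pairs design, so SE = s_d/√n = 51.2/√38 = 8.3057.
Margin = 2.026 × 8.3057 = 16.8273; the interval is -63.1 ± 16.8273 = (-79.93, -46.27).

(-79.93, -46.27)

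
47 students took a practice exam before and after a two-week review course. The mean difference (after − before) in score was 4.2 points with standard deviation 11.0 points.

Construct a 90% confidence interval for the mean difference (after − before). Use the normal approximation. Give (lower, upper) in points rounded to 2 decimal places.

(1.56, 6.84)

Paired design: SE = s_d/√n = 11.0/√47 = 1.6045.
z* = 1.645; margin of error = 1.645 × 1.6045 = 2.6394.
4.2 ± 2.6394 → (1.56, 6.84).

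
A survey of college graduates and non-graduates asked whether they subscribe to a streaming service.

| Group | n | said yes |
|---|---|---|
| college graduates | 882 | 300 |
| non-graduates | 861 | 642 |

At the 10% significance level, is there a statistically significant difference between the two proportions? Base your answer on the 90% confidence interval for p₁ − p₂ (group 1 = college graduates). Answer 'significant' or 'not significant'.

significant

First, p̂₁ = 300/882 = 0.3401; p̂₂ = 642/861 = 0.7456.
The two standard errors are √(0.3401×0.6599/882) = 0.01595 and √(0.7456×0.2544/861) = 0.01484.
Because the samples are independent, SE_diff = √(0.01595² + 0.01484²) = 0.02179.
Using z* = 1.645 for 90%, ME = 1.645 × 0.02179 = 0.03584.
p̂₁ − p̂₂ = -0.4055; interval -0.4055 ± 0.03584 gives (-0.44134, -0.36966).
The interval (-0.44134, -0.36966) does not contain 0, so the difference is significant.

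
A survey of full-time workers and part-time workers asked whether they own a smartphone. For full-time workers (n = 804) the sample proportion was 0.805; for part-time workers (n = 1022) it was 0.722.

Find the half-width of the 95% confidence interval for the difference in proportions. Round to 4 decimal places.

0.0388

Each SE is √(p̂(1−p̂)/n): √(0.8050·0.1950/804) = 0.01397 and √(0.7220·0.2780/1022) = 0.01401.
SE(p̂₁ − p̂₂) = √(SE₁² + SE₂²) = √(0.0001951609 + 0.0001962801) = 0.01978, since the two samples are independent.
At 95% confidence z* = 1.960; margin = 1.960 × 0.01978 = 0.03877.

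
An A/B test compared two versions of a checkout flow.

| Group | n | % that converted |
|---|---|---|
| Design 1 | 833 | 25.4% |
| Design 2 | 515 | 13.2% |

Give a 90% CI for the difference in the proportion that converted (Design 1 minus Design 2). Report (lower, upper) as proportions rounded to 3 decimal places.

Each SE is √(p̂(1−p̂)/n): √(0.2540·0.7460/833) = 0.01508 and √(0.1320·0.8680/515) = 0.01492.
SE(p̂₁ − p̂₂) = √(SE₁² + SE₂²) = √(0.0002274064 + 0.0002226064) = 0.02121, since the two samples are independent.
At 90% confidence z* = 1.645; margin = 1.645 × 0.02121 = 0.03489.
The difference is 0.2540 − 0.1320 = 0.1220, so the interval is 0.1220 ± 0.03489 = (0.087, 0.157).

(0.087, 0.157)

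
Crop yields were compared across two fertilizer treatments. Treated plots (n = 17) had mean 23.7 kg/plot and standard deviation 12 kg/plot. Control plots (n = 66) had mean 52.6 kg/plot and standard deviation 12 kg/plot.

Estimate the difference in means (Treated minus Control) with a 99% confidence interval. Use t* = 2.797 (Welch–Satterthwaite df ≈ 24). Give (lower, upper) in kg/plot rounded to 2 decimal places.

SE₁ = s₁/√n₁ = 12/√17 = 2.9104; SE₂ = 12/√66 = 1.4771.
Independent samples, unequal variances: SE_diff = √(SE₁² + SE₂²) = √(8.47042816 + 2.18182441) = 3.2638.
t* = 2.797, so margin of error = 2.797 × 3.2638 = 9.1288.
Difference in means = 23.7 − 52.6 = -28.9000.
-28.9000 ± 9.1288 → (-38.03, -19.77).

(-38.03, -19.77)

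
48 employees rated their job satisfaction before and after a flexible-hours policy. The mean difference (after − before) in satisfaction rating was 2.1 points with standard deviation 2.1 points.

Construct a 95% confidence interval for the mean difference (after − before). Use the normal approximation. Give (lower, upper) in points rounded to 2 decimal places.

Paired design: SE = s_d/√n = 2.1/√48 = 0.3031.
z* = 1.960; margin of error = 1.960 × 0.3031 = 0.5941.
2.1 ± 0.5941 → (1.51, 2.69).

(1.51, 2.69)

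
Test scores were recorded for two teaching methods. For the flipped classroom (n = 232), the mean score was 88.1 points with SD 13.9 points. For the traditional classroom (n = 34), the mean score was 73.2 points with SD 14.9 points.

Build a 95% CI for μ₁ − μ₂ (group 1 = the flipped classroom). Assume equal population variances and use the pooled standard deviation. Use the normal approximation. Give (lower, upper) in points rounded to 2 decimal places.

(9.85, 19.95)

s_p = √[((n₁−1)s₁² + (n₂−1)s₂²)/(n₁+n₂−2)] = √[(231·13.9² + 33·14.9²)/264] = 14.0289.
SE = 14.0289·√(1/232 + 1/34) = 2.5762.
With z* = 1.960, margin = 1.960 × 2.5762 = 5.0494.
x̄₁ − x̄₂ = 88.1 − 73.2 = 14.9000; interval 14.9000 ± 5.0494 = (9.85, 19.95).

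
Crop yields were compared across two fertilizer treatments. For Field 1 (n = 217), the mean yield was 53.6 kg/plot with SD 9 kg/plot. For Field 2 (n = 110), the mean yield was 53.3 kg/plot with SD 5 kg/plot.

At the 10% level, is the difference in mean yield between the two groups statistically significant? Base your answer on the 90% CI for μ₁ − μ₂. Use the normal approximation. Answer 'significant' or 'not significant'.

not significant

Per-group SEs: s₁/√n₁ = 9/√217 = 0.6110, s₂/√n₂ = 5/√110 = 0.4767.
Unpooled SE of the difference: √(0.373321 + 0.22724289) = 0.7750.
Margin of error = z* · SE = 1.645 × 0.7750 = 1.2749.
x̄₁ − x̄₂ = 53.6 − 53.3 = 0.3000.
CI: 0.3000 ± 1.2749 = (-0.9749, 1.5749).
The interval (-0.9749, 1.5749) contains 0, so the difference is not significant.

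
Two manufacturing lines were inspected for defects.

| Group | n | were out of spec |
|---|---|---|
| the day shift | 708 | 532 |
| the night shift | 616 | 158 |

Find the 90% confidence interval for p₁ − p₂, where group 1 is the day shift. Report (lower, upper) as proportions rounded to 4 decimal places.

(0.4555, 0.5343)

p̂₁ = 532/708 = 0.7514 and p̂₂ = 158/616 = 0.2565.
SE₁ = √(p̂₁(1−p̂₁)/n₁) = √(0.7514·0.2486/708) = 0.01624; SE₂ = √(0.2565·0.7435/616) = 0.01760.
Independent samples: SE of the difference = √(SE₁² + SE₂²) = √(0.0002637376 + 0.00030976) = 0.02395.
z* for 90% confidence is 1.645, so the margin of error is 1.645 × 0.02395 = 0.03940.
Point estimate p̂₁ − p̂₂ = 0.7514 − 0.2565 = 0.4949.
0.4949 ± 0.03940 → (0.4555, 0.5343).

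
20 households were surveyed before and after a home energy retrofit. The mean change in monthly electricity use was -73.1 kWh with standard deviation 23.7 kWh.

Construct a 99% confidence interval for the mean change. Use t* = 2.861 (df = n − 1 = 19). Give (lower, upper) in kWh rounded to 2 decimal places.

This is a matched-pairs design, so SE = s_d/√n = 23.7/√20 = 5.2995.
Margin = 2.861 × 5.2995 = 15.1619; the interval is -73.1 ± 15.1619 = (-88.26, -57.94).

(-88.26, -57.94)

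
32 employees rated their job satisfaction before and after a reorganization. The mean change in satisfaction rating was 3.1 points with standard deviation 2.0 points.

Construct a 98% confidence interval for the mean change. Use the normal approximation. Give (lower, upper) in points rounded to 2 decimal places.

(2.28, 3.92)

This is a matched-pairs design, so SE = s_d/√n = 2.0/√32 = 0.3536.
Margin = 2.326 × 0.3536 = 0.8225; the interval is 3.1 ± 0.8225 = (2.28, 3.92).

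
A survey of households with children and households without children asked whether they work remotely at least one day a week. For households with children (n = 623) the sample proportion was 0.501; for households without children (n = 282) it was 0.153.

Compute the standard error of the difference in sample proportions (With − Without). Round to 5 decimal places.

0.02934

The two standard errors are √(0.5010×0.4990/623) = 0.02003 and √(0.1530×0.8470/282) = 0.02144.
Because the samples are independent, SE_diff = √(0.02003² + 0.02144²) = 0.02934.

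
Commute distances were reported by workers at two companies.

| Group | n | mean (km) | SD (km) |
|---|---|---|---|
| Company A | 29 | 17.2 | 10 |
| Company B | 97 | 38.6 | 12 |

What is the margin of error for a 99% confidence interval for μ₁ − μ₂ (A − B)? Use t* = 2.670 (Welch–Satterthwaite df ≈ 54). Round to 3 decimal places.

5.930

SE₁ = s₁/√n₁ = 10/√29 = 1.8570; SE₂ = 12/√97 = 1.2184.
Independent samples, unequal variances: SE_diff = √(SE₁² + SE₂²) = √(3.448449 + 1.48449856) = 2.2210.
t* = 2.670, so margin of error = 2.670 × 2.2210 = 5.9301.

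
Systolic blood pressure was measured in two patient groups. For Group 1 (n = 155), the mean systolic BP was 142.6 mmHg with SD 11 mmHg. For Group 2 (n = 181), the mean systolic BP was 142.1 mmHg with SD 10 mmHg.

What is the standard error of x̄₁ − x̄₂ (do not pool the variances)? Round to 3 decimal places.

SE₁ = s₁/√n₁ = 11/√155 = 0.8835; SE₂ = 10/√181 = 0.7433.
Independent samples, unequal variances: SE_diff = √(SE₁² + SE₂²) = √(0.78057225 + 0.55249489) = 1.1546.

1.155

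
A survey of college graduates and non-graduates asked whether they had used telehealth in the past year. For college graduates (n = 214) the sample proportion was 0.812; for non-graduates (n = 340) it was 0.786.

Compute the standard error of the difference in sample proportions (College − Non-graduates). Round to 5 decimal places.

0.03476

The two standard errors are √(0.8120×0.1880/214) = 0.02671 and √(0.7860×0.2140/340) = 0.02224.
Because the samples are independent, SE_diff = √(0.02671² + 0.02224²) = 0.03476.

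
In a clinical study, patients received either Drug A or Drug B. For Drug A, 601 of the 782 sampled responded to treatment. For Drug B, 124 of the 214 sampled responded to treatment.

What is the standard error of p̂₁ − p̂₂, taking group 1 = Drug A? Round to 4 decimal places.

First, p̂₁ = 601/782 = 0.7685; p̂₂ = 124/214 = 0.5794.
The two standard errors are √(0.7685×0.2315/782) = 0.01508 and √(0.5794×0.4206/214) = 0.03375.
Because the samples are independent, SE_diff = √(0.01508² + 0.03375²) = 0.03697.

0.0370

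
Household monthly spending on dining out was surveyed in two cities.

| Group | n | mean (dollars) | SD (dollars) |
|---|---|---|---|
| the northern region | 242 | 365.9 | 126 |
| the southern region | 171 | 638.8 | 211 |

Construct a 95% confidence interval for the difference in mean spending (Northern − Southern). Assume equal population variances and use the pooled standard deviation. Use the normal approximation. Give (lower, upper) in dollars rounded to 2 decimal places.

Pooled variance s_p² = [241·126² + 170·211²] / (242+171−2) = 27724.2968, so s_p = 166.5061.
SE_diff = s_p·√(1/n₁ + 1/n₂) = 166.5061·√(1/242 + 1/171) = 16.6341.
z* = 1.960; margin = 1.960 × 16.6341 = 32.6028.
Difference = 365.9 − 638.8 = -272.9000.
-272.9000 ± 32.6028 → (-305.50, -240.30).

(-305.50, -240.30)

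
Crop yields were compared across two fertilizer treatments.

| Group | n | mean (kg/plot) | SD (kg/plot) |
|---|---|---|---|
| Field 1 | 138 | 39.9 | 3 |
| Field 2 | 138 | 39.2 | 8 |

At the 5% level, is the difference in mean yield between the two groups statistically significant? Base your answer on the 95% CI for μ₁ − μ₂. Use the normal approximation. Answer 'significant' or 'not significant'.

not significant

Standard errors of each mean: 3/√138 = 0.2554 and 8/√138 = 0.6810.
SE(x̄₁ − x̄₂) = √(0.2554² + 0.6810²) = 0.7273 for independent samples with unequal variances.
With z* = 1.960, the margin is 1.960 × 0.7273 = 1.4255.
x̄₁ − x̄₂ = 39.9 − 39.2 = 0.7000; the interval is 0.7000 ± 1.4255 = (-0.7255, 2.1255).
The interval (-0.7255, 2.1255) contains 0, so the difference is not significant.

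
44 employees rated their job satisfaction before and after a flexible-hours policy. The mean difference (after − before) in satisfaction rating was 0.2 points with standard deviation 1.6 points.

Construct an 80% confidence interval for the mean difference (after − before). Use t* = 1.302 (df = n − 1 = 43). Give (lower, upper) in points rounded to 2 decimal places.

Paired design: SE = s_d/√n = 1.6/√44 = 0.2412.
t* = 1.302; margin of error = 1.302 × 0.2412 = 0.3140.
0.2 ± 0.3140 → (-0.11, 0.51).

(-0.11, 0.51)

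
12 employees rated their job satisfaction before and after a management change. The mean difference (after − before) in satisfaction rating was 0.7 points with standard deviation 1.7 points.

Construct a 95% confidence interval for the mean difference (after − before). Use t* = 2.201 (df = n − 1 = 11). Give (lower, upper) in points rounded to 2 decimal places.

(-0.38, 1.78)

This is a matched-pairs design, so SE = s_d/√n = 1.7/√12 = 0.4907.
Margin = 2.201 × 0.4907 = 1.0800; the interval is 0.7 ± 1.0800 = (-0.38, 1.78).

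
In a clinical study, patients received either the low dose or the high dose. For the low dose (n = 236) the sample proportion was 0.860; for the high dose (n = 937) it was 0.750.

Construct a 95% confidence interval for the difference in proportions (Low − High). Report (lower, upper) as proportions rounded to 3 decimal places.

(0.058, 0.162)

Each SE is √(p̂(1−p̂)/n): √(0.8600·0.1400/236) = 0.02259 and √(0.7500·0.2500/937) = 0.01415.
SE(p̂₁ − p̂₂) = √(SE₁² + SE₂²) = √(0.0005103081 + 0.0002002225) = 0.02666, since the two samples are independent.
At 95% confidence z* = 1.960; margin = 1.960 × 0.02666 = 0.05225.
The difference is 0.8600 − 0.7500 = 0.1100, so the interval is 0.1100 ± 0.05225 = (0.058, 0.162).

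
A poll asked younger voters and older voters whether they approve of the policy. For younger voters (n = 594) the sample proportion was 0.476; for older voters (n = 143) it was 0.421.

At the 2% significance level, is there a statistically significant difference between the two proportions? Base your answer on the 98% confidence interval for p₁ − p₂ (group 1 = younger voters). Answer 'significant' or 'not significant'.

not significant

The two standard errors are √(0.4760×0.5240/594) = 0.02049 and √(0.4210×0.5790/143) = 0.04129.
Because the samples are independent, SE_diff = √(0.02049² + 0.04129²) = 0.04609.
Using z* = 2.326 for 98%, ME = 2.326 × 0.04609 = 0.10721.
p̂₁ − p̂₂ = 0.0550; interval 0.0550 ± 0.10721 gives (-0.05221, 0.16221).
The interval (-0.05221, 0.16221) contains 0, so the difference is not significant.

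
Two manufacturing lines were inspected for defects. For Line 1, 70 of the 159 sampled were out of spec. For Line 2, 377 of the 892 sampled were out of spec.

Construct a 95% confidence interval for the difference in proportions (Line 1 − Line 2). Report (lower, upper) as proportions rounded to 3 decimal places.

(-0.066, 0.101)

First, p̂₁ = 70/159 = 0.4403; p̂₂ = 377/892 = 0.4226.
The two standard errors are √(0.4403×0.5597/159) = 0.03937 and √(0.4226×0.5774/892) = 0.01654.
Because the samples are independent, SE_diff = √(0.03937² + 0.01654²) = 0.04270.
Using z* = 1.960 for 95%, ME = 1.960 × 0.04270 = 0.08369.
p̂₁ − p̂₂ = 0.0177; interval 0.0177 ± 0.08369 gives (-0.066, 0.101).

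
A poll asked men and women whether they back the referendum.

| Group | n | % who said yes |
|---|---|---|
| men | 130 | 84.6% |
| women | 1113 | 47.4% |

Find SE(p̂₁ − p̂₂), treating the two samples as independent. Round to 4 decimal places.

0.0350

SE₁ = √(p̂₁(1−p̂₁)/n₁) = √(0.8460·0.1540/130) = 0.03166; SE₂ = √(0.4740·0.5260/1113) = 0.01497.
Independent samples: SE of the difference = √(SE₁² + SE₂²) = √(0.0010023556 + 0.0002241009) = 0.03502.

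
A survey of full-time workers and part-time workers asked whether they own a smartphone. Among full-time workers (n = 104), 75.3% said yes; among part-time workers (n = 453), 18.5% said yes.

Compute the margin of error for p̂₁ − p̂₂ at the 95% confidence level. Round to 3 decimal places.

0.090

SE₁ = √(p̂₁(1−p̂₁)/n₁) = √(0.7530·0.2470/104) = 0.04229; SE₂ = √(0.1850·0.8150/453) = 0.01824.
Independent samples: SE of the difference = √(SE₁² + SE₂²) = √(0.0017884441 + 0.0003326976) = 0.04606.
z* for 95% confidence is 1.960, so the margin of error is 1.960 × 0.04606 = 0.09028.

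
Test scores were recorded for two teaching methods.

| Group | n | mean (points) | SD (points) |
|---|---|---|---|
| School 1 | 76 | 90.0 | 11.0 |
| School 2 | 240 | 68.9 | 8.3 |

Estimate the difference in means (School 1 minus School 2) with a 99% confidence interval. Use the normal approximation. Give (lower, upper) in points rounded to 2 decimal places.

SE₁ = s₁/√n₁ = 11.0/√76 = 1.2618; SE₂ = 8.3/√240 = 0.5358.
Independent samples, unequal variances: SE_diff = √(SE₁² + SE₂²) = √(1.59213924 + 0.28708164) = 1.3708.
z* = 2.576, so margin of error = 2.576 × 1.3708 = 3.5312.
Difference in means = 90.0 − 68.9 = 21.1000.
21.1000 ± 3.5312 → (17.57, 24.63).

(17.57, 24.63)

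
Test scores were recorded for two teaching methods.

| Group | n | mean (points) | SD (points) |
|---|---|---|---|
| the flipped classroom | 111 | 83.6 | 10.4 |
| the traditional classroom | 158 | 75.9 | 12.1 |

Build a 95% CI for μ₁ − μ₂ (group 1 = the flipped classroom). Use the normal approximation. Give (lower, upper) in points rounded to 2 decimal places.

SE₁ = s₁/√n₁ = 10.4/√111 = 0.9871; SE₂ = 12.1/√158 = 0.9626.
Independent samples, unequal variances: SE_diff = √(SE₁² + SE₂²) = √(0.97436641 + 0.92659876) = 1.3788.
z* = 1.960, so margin of error = 1.960 × 1.3788 = 2.7024.
Difference in means = 83.6 − 75.9 = 7.7000.
7.7000 ± 2.7024 → (5.00, 10.40).

(5.00, 10.40)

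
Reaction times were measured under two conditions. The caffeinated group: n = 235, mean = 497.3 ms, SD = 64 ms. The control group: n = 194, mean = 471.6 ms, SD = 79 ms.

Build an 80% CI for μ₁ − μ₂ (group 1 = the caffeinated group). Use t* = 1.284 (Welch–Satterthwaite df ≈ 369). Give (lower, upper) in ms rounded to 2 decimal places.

(16.66, 34.74)

Per-group SEs: s₁/√n₁ = 64/√235 = 4.1749, s₂/√n₂ = 79/√194 = 5.6719.
Unpooled SE of the difference: √(17.42979001 + 32.17044961) = 7.0427.
Margin of error = t* · SE = 1.284 × 7.0427 = 9.0428.
x̄₁ − x̄₂ = 497.3 − 471.6 = 25.7000.
CI: 25.7000 ± 9.0428 = (16.66, 34.74).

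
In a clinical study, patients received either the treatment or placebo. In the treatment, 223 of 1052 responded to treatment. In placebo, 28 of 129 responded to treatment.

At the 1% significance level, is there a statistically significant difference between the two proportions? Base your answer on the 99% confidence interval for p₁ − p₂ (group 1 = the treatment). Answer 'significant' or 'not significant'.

not significant

p̂₁ = 223/1052 = 0.2120 and p̂₂ = 28/129 = 0.2171.
SE₁ = √(p̂₁(1−p̂₁)/n₁) = √(0.2120·0.7880/1052) = 0.01260; SE₂ = √(0.2171·0.7829/129) = 0.03630.
Independent samples: SE of the difference = √(SE₁² + SE₂²) = √(0.00015876 + 0.00131769) = 0.03842.
z* for 99% confidence is 2.576, so the margin of error is 2.576 × 0.03842 = 0.09897.
Point estimate p̂₁ − p̂₂ = 0.2120 − 0.2171 = -0.0051.
-0.0051 ± 0.09897 → (-0.10407, 0.09387).
The interval (-0.10407, 0.09387) contains 0, so the difference is not significant.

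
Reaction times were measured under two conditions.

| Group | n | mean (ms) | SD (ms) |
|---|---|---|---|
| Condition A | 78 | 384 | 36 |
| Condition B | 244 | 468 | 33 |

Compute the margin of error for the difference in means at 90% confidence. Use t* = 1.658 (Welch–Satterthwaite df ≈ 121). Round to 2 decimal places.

7.61

Per-group SEs: s₁/√n₁ = 36/√78 = 4.0762, s₂/√n₂ = 33/√244 = 2.1126.
Unpooled SE of the difference: √(16.61540644 + 4.46307876) = 4.5911.
Margin of error = t* · SE = 1.658 × 4.5911 = 7.6120.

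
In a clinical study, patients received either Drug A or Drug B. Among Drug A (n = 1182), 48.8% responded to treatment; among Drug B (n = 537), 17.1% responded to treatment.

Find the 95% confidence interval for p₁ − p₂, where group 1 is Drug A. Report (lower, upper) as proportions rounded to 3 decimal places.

Each SE is √(p̂(1−p̂)/n): √(0.4880·0.5120/1182) = 0.01454 and √(0.1710·0.8290/537) = 0.01625.
SE(p̂₁ − p̂₂) = √(SE₁² + SE₂²) = √(0.0002114116 + 0.0002640625) = 0.02181, since the two samples are independent.
At 95% confidence z* = 1.960; margin = 1.960 × 0.02181 = 0.04275.
The difference is 0.4880 − 0.1710 = 0.3170, so the interval is 0.3170 ± 0.04275 = (0.274, 0.360).

(0.274, 0.360)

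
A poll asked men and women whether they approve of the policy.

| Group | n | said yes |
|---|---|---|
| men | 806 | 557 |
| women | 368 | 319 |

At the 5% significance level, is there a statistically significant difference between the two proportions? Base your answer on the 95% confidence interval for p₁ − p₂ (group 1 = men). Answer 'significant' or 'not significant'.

significant

p̂₁ = 557/806 = 0.6911 and p̂₂ = 319/368 = 0.8668.
SE₁ = √(p̂₁(1−p̂₁)/n₁) = √(0.6911·0.3089/806) = 0.01627; SE₂ = √(0.8668·0.1332/368) = 0.01771.
Independent samples: SE of the difference = √(SE₁² + SE₂²) = √(0.0002647129 + 0.0003136441) = 0.02405.
z* for 95% confidence is 1.960, so the margin of error is 1.960 × 0.02405 = 0.04714.
Point estimate p̂₁ − p̂₂ = 0.6911 − 0.8668 = -0.1757.
-0.1757 ± 0.04714 → (-0.22284, -0.12856).
The interval (-0.22284, -0.12856) does not contain 0, so the difference is significant.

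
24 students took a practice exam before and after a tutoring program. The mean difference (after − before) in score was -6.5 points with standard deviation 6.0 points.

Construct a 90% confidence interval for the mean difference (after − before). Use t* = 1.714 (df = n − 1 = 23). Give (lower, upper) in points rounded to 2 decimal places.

(-8.60, -4.40)

This is a matched-pairs design, so SE = s_d/√n = 6.0/√24 = 1.2247.
Margin = 1.714 × 1.2247 = 2.0991; the interval is -6.5 ± 2.0991 = (-8.60, -4.40).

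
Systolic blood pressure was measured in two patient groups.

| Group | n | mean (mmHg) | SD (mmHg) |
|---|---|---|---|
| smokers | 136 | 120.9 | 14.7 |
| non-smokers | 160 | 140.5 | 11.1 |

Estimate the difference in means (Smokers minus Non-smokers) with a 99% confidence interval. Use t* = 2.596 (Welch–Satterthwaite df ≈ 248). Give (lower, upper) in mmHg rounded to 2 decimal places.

(-23.59, -15.61)

SE₁ = s₁/√n₁ = 14.7/√136 = 1.2605; SE₂ = 11.1/√160 = 0.8775.
Independent samples, unequal variances: SE_diff = √(SE₁² + SE₂²) = √(1.58886025 + 0.77000625) = 1.5359.
t* = 2.596, so margin of error = 2.596 × 1.5359 = 3.9872.
Difference in means = 120.9 − 140.5 = -19.6000.
-19.6000 ± 3.9872 → (-23.59, -15.61).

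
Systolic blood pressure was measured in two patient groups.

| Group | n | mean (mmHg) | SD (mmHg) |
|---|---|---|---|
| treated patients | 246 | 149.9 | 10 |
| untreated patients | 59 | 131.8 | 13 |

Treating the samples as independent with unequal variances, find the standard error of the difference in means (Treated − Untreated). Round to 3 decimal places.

Per-group SEs: s₁/√n₁ = 10/√246 = 0.6376, s₂/√n₂ = 13/√59 = 1.6925.
Unpooled SE of the difference: √(0.40653376 + 2.86455625) = 1.8086.

1.809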